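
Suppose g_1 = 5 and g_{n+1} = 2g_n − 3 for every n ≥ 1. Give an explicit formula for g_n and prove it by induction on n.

Claim: g_n = 2^n + 3.

Base case: g_1 = 5, and 2^1 + 3 = 2 + 3 = 5.
Assume g_j = 2^j + 3 for some j ≥ 1.
Then g_{j+1} = 2g_j − 3 = 2·(2^j + 3) − 3 = 2^{j+1} + 6 − 3 = 2^{j+1} + 3.
By induction, g_n = 2^n + 3 for all n ≥ 1.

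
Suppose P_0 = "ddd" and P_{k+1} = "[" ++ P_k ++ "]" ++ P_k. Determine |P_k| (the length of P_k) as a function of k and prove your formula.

Claim: |P_k| = 5·2^k − 2.

Base case: |P_0| = 3, and 5·2^0 − 2 = 3.
Assume |P_j| = 5·2^j − 2.
Then |P_{j+1}| = 1 + |P_j| + 1 + |P_j| = 2|P_j| + 2 = 2(5·2^j − 2) + 2 = 5·2^{j+1} − 4 + 2 = 5·2^{j+1} − 2.
This completes the inductive step, so |P_k| = 5·2^k − 2 for all k ≥ 0.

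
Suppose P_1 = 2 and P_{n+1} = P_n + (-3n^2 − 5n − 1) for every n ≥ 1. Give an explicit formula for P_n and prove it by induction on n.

Claim: P_n = -n^3 − n^2 + n + 3.

Base case: P_1 = 2, and -1^3 − 1^2 + 1 + 3 = 2.
Assume P_j = -j^3 − j^2 + j + 3.
Then P_{j+1} = P_j + (-3j^2 − 5j − 1) = (-j^3 − j^2 + j + 3) + (-3j^2 − 5j − 1) = -j^3 − 4j^2 − 4j + 2,
and -(j+1)^3 − (j+1)^2 + (j+1) + 3 = -j^3 − 4j^2 − 4j + 2.
This completes the inductive step, so P_n = -n^3 − n^2 + n + 3 for all n ≥ 1.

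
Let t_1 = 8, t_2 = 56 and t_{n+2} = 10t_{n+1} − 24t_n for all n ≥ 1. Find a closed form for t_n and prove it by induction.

Claim: t_n = -4^n + 2·6^n.

Base cases: t_1 = 8 and -4^1 + 2·6^1 = 8; t_2 = 56 and -4^2 + 2·6^2 = 56.
Assume t_j = -4^j + 2·6^j for all 1 ≤ j ≤ k, where k ≥ 2.
Then t_{k+1} = 10t_k − 24t_{k−1} = 10·(-4^k + 2·6^k) − 24·(-4^{k−1} + 2·6^{k−1}) = -(10·4 − 24)4^{k−1} + 2·(10·6 − 24)6^{k−1} = -16·4^{k−1} + 72·6^{k−1} = -4^{k+1} + 2·6^{k+1}.
By strong induction, t_n = -4^n + 2·6^n for all n ≥ 1.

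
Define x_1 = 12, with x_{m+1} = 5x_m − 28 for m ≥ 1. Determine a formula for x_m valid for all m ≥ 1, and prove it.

Claim: x_m = 5^m + 7.

Base case: x_1 = 12, and 5^1 + 7 = 5 + 7 = 12.
Assume x_k = 5^k + 7 for some k ≥ 1.
Then x_{k+1} = 5x_k − 28 = 5·(5^k + 7) − 28 = 5^{k+1} + 35 − 28 = 5^{k+1} + 7.
So the formula holds for k+1, and by induction x_m = 5^m + 7 for all m ≥ 1.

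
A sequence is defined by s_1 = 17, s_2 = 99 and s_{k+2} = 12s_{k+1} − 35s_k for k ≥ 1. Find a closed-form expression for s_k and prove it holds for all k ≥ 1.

Claim: s_k = 2·5^k + 7^k.

Base cases: s_1 = 17 and 2·5^1 + 7^1 = 17; s_2 = 99 and 2·5^2 + 7^2 = 99.
Assume s_j = 2·5^j + 7^j for all 1 ≤ j ≤ r, where r ≥ 2.
Then s_{r+1} = 12s_r − 35s_{r−1} = 12·(2·5^r + 7^r) − 35·(2·5^{r−1} + 7^{r−1}) = 2·(12·5 − 35)5^{r−1} + (12·7 − 35)7^{r−1} = 50·5^{r−1} + 49·7^{r−1} = 2·5^{r+1} + 7^{r+1}.
This completes the inductive step, so s_k = 2·5^k + 7^k for all k ≥ 1.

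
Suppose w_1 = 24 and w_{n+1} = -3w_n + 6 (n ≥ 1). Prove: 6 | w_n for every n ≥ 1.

Base case: w_1 = 24 = 6·4, so 6 | w_1.
Assume 6 | w_m, so w_m = 6t for some integer t.
Then w_{m+1} = -3w_m + 6 = -3·(6t) + 6 = 6(-3t + 1), so 6 | w_{m+1}.
By induction, 6 | w_n for all n ≥ 1.

6 | w_n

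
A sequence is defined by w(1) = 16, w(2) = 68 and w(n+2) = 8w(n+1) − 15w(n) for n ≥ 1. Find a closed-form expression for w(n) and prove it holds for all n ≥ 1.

Claim: w(n) = 2·3^n + 2·5^n.

Base cases: w(1) = 16 and 2·3^1 + 2·5^1 = 16; w(2) = 68 and 2·3^2 + 2·5^2 = 68.
Assume w(j) = 2·3^j + 2·5^j for all 1 ≤ j ≤ r, where r ≥ 2.
Then w(r+1) = 8w(r) − 15w(r−1) = 8·(2·3^r + 2·5^r) − 15·(2·3^{r−1} + 2·5^{r−1}) = 2·(8·3 − 15)3^{r−1} + 2·(8·5 − 15)5^{r−1} = 18·3^{r−1} + 50·5^{r−1} = 2·3^{r+1} + 2·5^{r+1}.
This completes the inductive step, so w(n) = 2·3^n + 2·5^n for all n ≥ 1.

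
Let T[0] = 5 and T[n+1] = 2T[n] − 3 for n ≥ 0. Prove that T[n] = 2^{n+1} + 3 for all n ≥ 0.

Base case: T[0] = 5, and 2^{0+1} + 3 = 2 + 3 = 5.
Assume T[j] = 2^{j+1} + 3 for some j ≥ 0.
Then T[j+1] = 2T[j] − 3 = 2·(2^{j+1} + 3) − 3 = 2^{j+2} + 6 − 3 = 2^{j+2} + 3.
This completes the inductive step, so T[n] = 2^{n+1} + 3 for all n ≥ 0.

T[n] = 2^{n+1} + 3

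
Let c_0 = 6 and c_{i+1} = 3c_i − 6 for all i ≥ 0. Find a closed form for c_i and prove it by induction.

Claim: c_i = 3^{i+1} + 3.

Base case: c_0 = 6, and 3^{0+1} + 3 = 3 + 3 = 6.
Assume c_k = 3^{k+1} + 3 for some k ≥ 0.
Then c_{k+1} = 3c_k − 6 = 3·(3^{k+1} + 3) − 6 = 3^{k+2} + 9 − 6 = 3^{k+2} + 3.
Hence c_i = 3^{i+1} + 3 for every i ≥ 0, by induction.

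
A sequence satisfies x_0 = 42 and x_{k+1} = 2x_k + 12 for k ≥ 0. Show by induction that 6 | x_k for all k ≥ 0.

Base case: x_0 = 42 = 6·7, so 6 | x_0.
Assume 6 | x_m, so x_m = 6t for some integer t.
Then x_{m+1} = 2x_m + 12 = 2·(6t) + 12 = 6(2t + 2), so 6 | x_{m+1}.
Hence 6 | x_k for every k ≥ 0, by induction.

6 | x_k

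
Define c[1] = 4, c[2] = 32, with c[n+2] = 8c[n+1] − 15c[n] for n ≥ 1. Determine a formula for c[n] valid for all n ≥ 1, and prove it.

Claim: c[n] = 2·5^n − 2·3^n.

Base cases: c[1] = 4 and 2·5^1 − 2·3^1 = 4; c[2] = 32 and 2·5^2 − 2·3^2 = 32.
Assume c[j] = 2·5^j − 2·3^j for all 1 ≤ j ≤ m, where m ≥ 2.
Then c[m+1] = 8c[m] − 15c[m−1] = 8·(2·5^m − 2·3^m) − 15·(2·5^{m−1} − 2·3^{m−1}) = 2·(8·5 − 15)5^{m−1} − 2·(8·3 − 15)3^{m−1} = 50·5^{m−1} − 18·3^{m−1} = 2·5^{m+1} − 2·3^{m+1}.
This completes the inductive step, so c[n] = 2·5^n − 2·3^n for all n ≥ 1.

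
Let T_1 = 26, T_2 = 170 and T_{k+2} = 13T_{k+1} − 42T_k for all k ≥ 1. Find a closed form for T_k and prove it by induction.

Claim: T_k = 2·6^k + 2·7^k.

Base cases: T_1 = 26 and 2·6^1 + 2·7^1 = 26; T_2 = 170 and 2·6^2 + 2·7^2 = 170.
Assume T_j = 2·6^j + 2·7^j for all 1 ≤ j ≤ r, where r ≥ 2.
Then T_{r+1} = 13T_r − 42T_{r−1} = 13·(2·6^r + 2·7^r) − 42·(2·6^{r−1} + 2·7^{r−1}) = 2·(13·6 − 42)6^{r−1} + 2·(13·7 − 42)7^{r−1} = 72·6^{r−1} + 98·7^{r−1} = 2·6^{r+1} + 2·7^{r+1}.
So the formula holds for r+1, and by strong induction T_k = 2·6^k + 2·7^k for all k ≥ 1.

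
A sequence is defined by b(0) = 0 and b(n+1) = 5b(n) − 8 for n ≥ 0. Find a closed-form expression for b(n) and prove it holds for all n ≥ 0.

Claim: b(n) = -2·5^n + 2.

Base case: b(0) = 0, and -2·5^0 + 2 = -2 + 2 = 0.
Assume b(m) = -2·5^m + 2 for some m ≥ 0.
Then b(m+1) = 5b(m) − 8 = 5·(-2·5^m + 2) − 8 = -10·5^m + 10 − 8 = -2·5^{m+1} + 2.
By induction, b(n) = -2·5^n + 2 for all n ≥ 0.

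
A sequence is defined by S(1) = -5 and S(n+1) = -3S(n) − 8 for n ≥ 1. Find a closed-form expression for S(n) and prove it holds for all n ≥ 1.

Claim: S(n) = (-3)^n − 2.

Base case: S(1) = -5, and (-3)^1 − 2 = -3 − 2 = -5.
Assume S(r) = (-3)^r − 2 for some r ≥ 1.
Then S(r+1) = -3S(r) − 8 = -3·((-3)^r − 2) − 8 = -3·(-3)^r + 6 − 8 = (-3)^{r+1} − 2.
By induction, S(n) = (-3)^n − 2 for all n ≥ 1.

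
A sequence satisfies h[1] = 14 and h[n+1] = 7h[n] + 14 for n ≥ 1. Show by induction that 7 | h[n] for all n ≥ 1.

Base case: h[1] = 14 = 7·2, so 7 | h[1].
Assume 7 | h[j], so h[j] = 7t for some integer t.
Then h[j+1] = 7h[j] + 14 = 7·(7t) + 14 = 7(7t + 2), so 7 | h[j+1].
This completes the inductive step, so 7 | h[n] for all n ≥ 1.

7 | h[n]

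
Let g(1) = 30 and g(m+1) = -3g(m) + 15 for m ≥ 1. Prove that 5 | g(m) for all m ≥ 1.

Base case: g(1) = 30 = 5·6, so 5 | g(1).
Assume 5 | g(j), so g(j) = 5t for some integer t.
Then g(j+1) = -3g(j) + 15 = -3·(5t) + 15 = 5(-3t + 3), so 5 | g(j+1).
By induction, 5 | g(m) for all m ≥ 1.

5 | g(m)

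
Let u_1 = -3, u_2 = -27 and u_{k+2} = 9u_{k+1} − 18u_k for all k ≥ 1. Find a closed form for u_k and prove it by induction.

Claim: u_k = 3^k − 6^k.

Base cases: u_1 = -3 and 3^1 − 6^1 = -3; u_2 = -27 and 3^2 − 6^2 = -27.
Assume u_j = 3^j − 6^j for all 1 ≤ j ≤ r, where r ≥ 2.
Then u_{r+1} = 9u_r − 18u_{r−1} = 9·(3^r − 6^r) − 18·(3^{r−1} − 6^{r−1}) = (9·3 − 18)3^{r−1} − (9·6 − 18)6^{r−1} = 9·3^{r−1} − 36·6^{r−1} = 3^{r+1} − 6^{r+1}.
So the formula holds for r+1, and by strong induction u_k = 3^k − 6^k for all k ≥ 1.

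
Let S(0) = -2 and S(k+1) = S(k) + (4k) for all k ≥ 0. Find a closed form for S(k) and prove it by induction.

Claim: S(k) = 2k^2 − 2k − 2.

Base case: S(0) = -2, and 2·0^2 − 2·0 − 2 = -2.
Assume S(r) = 2r^2 − 2r − 2.
Then S(r+1) = S(r) + (4r) = (2r^2 − 2r − 2) + (4r) = 2r^2 + 2r − 2,
and 2·(r+1)^2 − 2·(r+1) − 2 = 2r^2 + 2r − 2.
Hence S(k) = 2k^2 − 2k − 2 for every k ≥ 0, by induction.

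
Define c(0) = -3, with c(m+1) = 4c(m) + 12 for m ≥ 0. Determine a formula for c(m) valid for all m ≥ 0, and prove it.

Claim: c(m) = 4^m − 4.

Base case: c(0) = -3, and 4^0 − 4 = 1 − 4 = -3.
Assume c(j) = 4^j − 4 for some j ≥ 0.
Then c(j+1) = 4c(j) + 12 = 4·(4^j − 4) + 12 = 4^{j+1} − 16 + 12 = 4^{j+1} − 4.
By induction, c(m) = 4^m − 4 for all m ≥ 0.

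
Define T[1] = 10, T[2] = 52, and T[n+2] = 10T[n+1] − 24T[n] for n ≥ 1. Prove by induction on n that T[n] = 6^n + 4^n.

Base cases: T[1] = 10 and 6^1 + 4^1 = 10; T[2] = 52 and 6^2 + 4^2 = 52.
Assume T[j] = 6^j + 4^j for all 1 ≤ j ≤ m, where m ≥ 2.
Then T[m+1] = 10T[m] − 24T[m−1] = 10·(6^m + 4^m) − 24·(6^{m−1} + 4^{m−1}) = (10·6 − 24)6^{m−1} + (10·4 − 24)4^{m−1} = 36·6^{m−1} + 16·4^{m−1} = 6^{m+1} + 4^{m+1}.
This completes the inductive step, so T[n] = 6^n + 4^n for all n ≥ 1.

T[n] = 6^n + 4^n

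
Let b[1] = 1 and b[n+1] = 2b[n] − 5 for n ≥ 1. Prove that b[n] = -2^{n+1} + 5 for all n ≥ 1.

Base case: b[1] = 1, and -2^{1+1} + 5 = -4 + 5 = 1.
Assume b[r] = -2^{r+1} + 5 for some r ≥ 1.
Then b[r+1] = 2b[r] − 5 = 2·(-2^{r+1} + 5) − 5 = -2^{r+2} + 10 − 5 = -2^{r+2} + 5.
This completes the inductive step, so b[n] = -2^{n+1} + 5 for all n ≥ 1.

b[n] = -2^{n+1} + 5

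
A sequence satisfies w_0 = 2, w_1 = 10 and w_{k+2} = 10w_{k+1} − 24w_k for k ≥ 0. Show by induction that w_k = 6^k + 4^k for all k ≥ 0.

Base cases: w_0 = 2 and 6^0 + 4^0 = 2; w_1 = 10 and 6^1 + 4^1 = 10.
Assume w_j = 6^j + 4^j for all 0 ≤ j ≤ m, where m ≥ 1.
Then w_{m+1} = 10w_m − 24w_{m−1} = 10·(6^m + 4^m) − 24·(6^{m−1} + 4^{m−1}) = (10·6 − 24)6^{m−1} + (10·4 − 24)4^{m−1} = 36·6^{m−1} + 16·4^{m−1} = 6^{m+1} + 4^{m+1}.
By strong induction, w_k = 6^k + 4^k for all k ≥ 0.

w_k = 6^k + 4^k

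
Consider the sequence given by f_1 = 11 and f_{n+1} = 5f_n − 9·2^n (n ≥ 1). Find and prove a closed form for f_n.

Claim: f_n = 5^n + 3·2^n.

Base case: f_1 = 11, and 5^1 + 3·2^1 = 5 + 6 = 11.
Assume f_r = 5^r + 3·2^r for some r ≥ 1.
Then f_{r+1} = 5f_r − 9·2^r = 5·(5^r + 3·2^r) − 9·2^r = 5^{r+1} + 15·2^r − 9·2^r = 5^{r+1} + 6·2^r = 5^{r+1} + 3·2^{r+1}.
Hence f_n = 5^n + 3·2^n for every n ≥ 1, by induction.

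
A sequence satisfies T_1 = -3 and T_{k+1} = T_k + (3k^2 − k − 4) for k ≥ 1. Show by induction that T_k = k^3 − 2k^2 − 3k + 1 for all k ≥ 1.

Base case: T_1 = -3, and 1^3 − 2·1^2 − 3·1 + 1 = -3.
Assume T_r = r^3 − 2r^2 − 3r + 1.
Then T_{r+1} = T_r + (3r^2 − r − 4) = (r^3 − 2r^2 − 3r + 1) + (3r^2 − r − 4) = r^3 + r^2 − 4r − 3,
and (r+1)^3 − 2·(r+1)^2 − 3·(r+1) + 1 = r^3 + r^2 − 4r − 3.
Hence T_k = k^3 − 2k^2 − 3k + 1 for every k ≥ 1, by induction.

T_k = k^3 − 2k^2 − 3k + 1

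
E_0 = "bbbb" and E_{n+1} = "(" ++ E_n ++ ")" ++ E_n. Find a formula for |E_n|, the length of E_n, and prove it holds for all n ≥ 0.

Claim: |E_n| = 6·2^n − 2.

Base case: |E_0| = 4, and 6·2^0 − 2 = 4.
Assume |E_k| = 6·2^k − 2.
Then |E_{k+1}| = 1 + |E_k| + 1 + |E_k| = 2|E_k| + 2 = 2(6·2^k − 2) + 2 = 6·2^{k+1} − 4 + 2 = 6·2^{k+1} − 2.
Hence |E_n| = 6·2^n − 2 for every n ≥ 0, by induction.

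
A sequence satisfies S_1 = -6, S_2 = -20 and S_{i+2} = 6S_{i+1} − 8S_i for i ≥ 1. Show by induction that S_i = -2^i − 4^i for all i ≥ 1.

Base cases: S_1 = -6 and -2^1 − 4^1 = -6; S_2 = -20 and -2^2 − 4^2 = -20.
Assume S_t = -2^t − 4^t for all 1 ≤ t ≤ j, where j ≥ 2.
Then S_{j+1} = 6S_j − 8S_{j−1} = 6·(-2^j − 4^j) − 8·(-2^{j−1} − 4^{j−1}) = -(6·2 − 8)2^{j−1} − (6·4 − 8)4^{j−1} = -4·2^{j−1} − 16·4^{j−1} = -2^{j+1} − 4^{j+1}.
So the formula holds for j+1, and by strong induction S_i = -2^i − 4^i for all i ≥ 1.

S_i = -2^i − 4^i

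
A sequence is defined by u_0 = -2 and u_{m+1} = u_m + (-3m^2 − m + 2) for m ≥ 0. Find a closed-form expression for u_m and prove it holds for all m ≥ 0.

Claim: u_m = -m^3 + m^2 + 2m − 2.

Base case: u_0 = -2, and -0^3 + 0^2 + 2·0 − 2 = -2.
Assume u_r = -r^3 + r^2 + 2r − 2.
Then u_{r+1} = u_r + (-3r^2 − r + 2) = (-r^3 + r^2 + 2r − 2) + (-3r^2 − r + 2) = -r^3 − 2r^2 + r,
and -(r+1)^3 + (r+1)^2 + 2·(r+1) − 2 = -r^3 − 2r^2 + r.
This completes the inductive step, so u_m = -m^3 + m^2 + 2m − 2 for all m ≥ 0.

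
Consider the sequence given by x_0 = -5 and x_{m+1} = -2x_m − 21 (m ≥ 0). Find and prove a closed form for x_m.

Claim: x_m = 2·(-2)^m − 7.

Base case: x_0 = -5, and 2·(-2)^0 − 7 = 2 − 7 = -5.
Assume x_r = 2·(-2)^r − 7 for some r ≥ 0.
Then x_{r+1} = -2x_r − 21 = -2·(2·(-2)^r − 7) − 21 = -4·(-2)^r + 14 − 21 = 2·(-2)^{r+1} − 7.
This completes the inductive step, so x_m = 2·(-2)^m − 7 for all m ≥ 0.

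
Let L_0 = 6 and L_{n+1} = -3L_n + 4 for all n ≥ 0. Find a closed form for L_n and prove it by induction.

Claim: L_n = 5·(-3)^n + 1.

Base case: L_0 = 6, and 5·(-3)^0 + 1 = 5 + 1 = 6.
Assume L_j = 5·(-3)^j + 1 for some j ≥ 0.
Then L_{j+1} = -3L_j + 4 = -3·(5·(-3)^j + 1) + 4 = -15·(-3)^j − 3 + 4 = 5·(-3)^{j+1} + 1.
By induction, L_n = 5·(-3)^n + 1 for all n ≥ 0.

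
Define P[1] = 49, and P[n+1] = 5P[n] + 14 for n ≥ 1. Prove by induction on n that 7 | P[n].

Base case: P[1] = 49 = 7·7, so 7 | P[1].
Assume 7 | P[m], so P[m] = 7t for some integer t.
Then P[m+1] = 5P[m] + 14 = 5·(7t) + 14 = 7(5t + 2), so 7 | P[m+1].
So the property holds for m+1, and by induction 7 | P[n] for all n ≥ 1.

7 | P[n]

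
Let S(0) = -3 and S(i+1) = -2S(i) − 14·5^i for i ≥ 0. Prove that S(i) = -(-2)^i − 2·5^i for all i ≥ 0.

Base case: S(0) = -3, and -(-2)^0 − 2·5^0 = -1 − 2 = -3.
Assume S(m) = -(-2)^m − 2·5^m for some m ≥ 0.
Then S(m+1) = -2S(m) − 14·5^m = -2·(-(-2)^m − 2·5^m) − 14·5^m = -(-2)^{m+1} + 4·5^m − 14·5^m = -(-2)^{m+1} − 10·5^m = -(-2)^{m+1} − 2·5^{m+1}.
By induction, S(i) = -(-2)^i − 2·5^i for all i ≥ 0.

S(i) = -(-2)^i − 2·5^i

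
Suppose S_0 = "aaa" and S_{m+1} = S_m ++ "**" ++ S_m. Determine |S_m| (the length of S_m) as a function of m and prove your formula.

Claim: |S_m| = 5·2^m − 2.

Base case: |S_0| = 3, and 5·2^0 − 2 = 3.
Assume |S_r| = 5·2^r − 2.
Then |S_{r+1}| = |S_r| + 2 + |S_r| = 2|S_r| + 2 = 2(5·2^r − 2) + 2 = 5·2^{r+1} − 4 + 2 = 5·2^{r+1} − 2.
So the formula holds for r+1, and by induction |S_m| = 5·2^m − 2 for all m ≥ 0.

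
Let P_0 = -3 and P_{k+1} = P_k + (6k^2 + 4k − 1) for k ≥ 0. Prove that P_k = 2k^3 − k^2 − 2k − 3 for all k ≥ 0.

Base case: P_0 = -3, and 2·0^3 − 0^2 − 2·0 − 3 = -3.
Assume P_m = 2m^3 − m^2 − 2m − 3.
Then P_{m+1} = P_m + (6m^2 + 4m − 1) = (2m^3 − m^2 − 2m − 3) + (6m^2 + 4m − 1) = 2m^3 + 5m^2 + 2m − 4,
and 2·(m+1)^3 − (m+1)^2 − 2·(m+1) − 3 = 2m^3 + 5m^2 + 2m − 4.
This completes the inductive step, so P_k = 2k^3 − k^2 − 2k − 3 for all k ≥ 0.

P_k = 2k^3 − k^2 − 2k − 3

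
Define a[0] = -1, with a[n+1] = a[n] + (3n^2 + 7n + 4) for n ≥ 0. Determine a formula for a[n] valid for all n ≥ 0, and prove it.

Claim: a[n] = n^3 + 2n^2 + n − 1.

Base case: a[0] = -1, and 0^3 + 2·0^2 + 0 − 1 = -1.
Assume a[r] = r^3 + 2r^2 + r − 1.
Then a[r+1] = a[r] + (3r^2 + 7r + 4) = (r^3 + 2r^2 + r − 1) + (3r^2 + 7r + 4) = r^3 + 5r^2 + 8r + 3,
and (r+1)^3 + 2·(r+1)^2 + (r+1) − 1 = r^3 + 5r^2 + 8r + 3.
By induction, a[n] = n^3 + 2n^2 + n − 1 for all n ≥ 0.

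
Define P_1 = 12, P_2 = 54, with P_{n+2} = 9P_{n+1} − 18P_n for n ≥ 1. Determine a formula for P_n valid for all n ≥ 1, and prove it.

Claim: P_n = 2·3^n + 6^n.

Base cases: P_1 = 12 and 2·3^1 + 6^1 = 12; P_2 = 54 and 2·3^2 + 6^2 = 54.
Assume P_j = 2·3^j + 6^j for all 1 ≤ j ≤ k, where k ≥ 2.
Then P_{k+1} = 9P_k − 18P_{k−1} = 9·(2·3^k + 6^k) − 18·(2·3^{k−1} + 6^{k−1}) = 2·(9·3 − 18)3^{k−1} + (9·6 − 18)6^{k−1} = 18·3^{k−1} + 36·6^{k−1} = 2·3^{k+1} + 6^{k+1}.
So the formula holds for k+1, and by strong induction P_n = 2·3^n + 6^n for all n ≥ 1.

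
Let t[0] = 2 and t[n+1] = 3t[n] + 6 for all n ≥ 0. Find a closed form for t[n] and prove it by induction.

Claim: t[n] = 5·3^n − 3.

Base case: t[0] = 2, and 5·3^0 − 3 = 5 − 3 = 2.
Assume t[r] = 5·3^r − 3 for some r ≥ 0.
Then t[r+1] = 3t[r] + 6 = 3·(5·3^r − 3) + 6 = 15·3^r − 9 + 6 = 5·3^{r+1} − 3.
This completes the inductive step, so t[n] = 5·3^n − 3 for all n ≥ 0.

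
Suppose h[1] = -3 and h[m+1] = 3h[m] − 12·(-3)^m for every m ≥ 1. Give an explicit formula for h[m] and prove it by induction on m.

Claim: h[m] = 3^m + 2·(-3)^m.

Base case: h[1] = -3, and 3^1 + 2·(-3)^1 = 3 − 6 = -3.
Assume h[r] = 3^r + 2·(-3)^r for some r ≥ 1.
Then h[r+1] = 3h[r] − 12·(-3)^r = 3·(3^r + 2·(-3)^r) − 12·(-3)^r = 3^{r+1} + 6·(-3)^r − 12·(-3)^r = 3^{r+1} − 6·(-3)^r = 3^{r+1} + 2·(-3)^{r+1}.
This completes the inductive step, so h[m] = 3^m + 2·(-3)^m for all m ≥ 1.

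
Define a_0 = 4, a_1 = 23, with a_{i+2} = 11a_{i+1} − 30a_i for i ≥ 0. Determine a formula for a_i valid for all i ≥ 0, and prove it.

Claim: a_i = 3·6^i + 5^i.

Base cases: a_0 = 4 and 3·6^0 + 5^0 = 4; a_1 = 23 and 3·6^1 + 5^1 = 23.
Assume a_j = 3·6^j + 5^j for all 0 ≤ j ≤ k, where k ≥ 1.
Then a_{k+1} = 11a_k − 30a_{k−1} = 11·(3·6^k + 5^k) − 30·(3·6^{k−1} + 5^{k−1}) = 3·(11·6 − 30)6^{k−1} + (11·5 − 30)5^{k−1} = 108·6^{k−1} + 25·5^{k−1} = 3·6^{k+1} + 5^{k+1}.
Hence a_i = 3·6^i + 5^i for every i ≥ 0, by strong induction.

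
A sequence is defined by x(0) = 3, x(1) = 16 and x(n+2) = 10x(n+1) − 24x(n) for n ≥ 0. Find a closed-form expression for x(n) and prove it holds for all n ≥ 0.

Claim: x(n) = 2·6^n + 4^n.

Base cases: x(0) = 3 and 2·6^0 + 4^0 = 3; x(1) = 16 and 2·6^1 + 4^1 = 16.
Assume x(j) = 2·6^j + 4^j for all 0 ≤ j ≤ m, where m ≥ 1.
Then x(m+1) = 10x(m) − 24x(m−1) = 10·(2·6^m + 4^m) − 24·(2·6^{m−1} + 4^{m−1}) = 2·(10·6 − 24)6^{m−1} + (10·4 − 24)4^{m−1} = 72·6^{m−1} + 16·4^{m−1} = 2·6^{m+1} + 4^{m+1}.
Hence x(n) = 2·6^n + 4^n for every n ≥ 0, by strong induction.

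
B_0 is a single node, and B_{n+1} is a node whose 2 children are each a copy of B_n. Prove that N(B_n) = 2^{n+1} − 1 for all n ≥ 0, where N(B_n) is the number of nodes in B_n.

Base case: N(B_0) = 1, and 2^{0+1} − 1 = 1.
Assume N(B_j) = 2^{j+1} − 1.
Then N(B_{j+1}) = 1 + 2N(B_j) = 1 + 2(2^{j+1} − 1) = 2^{j+2} − 2 + 1 = 2^{j+2} − 1.
This completes the inductive step, so N(B_n) = 2^{n+1} − 1 for all n ≥ 0.

N(B_n) = 2^{n+1} − 1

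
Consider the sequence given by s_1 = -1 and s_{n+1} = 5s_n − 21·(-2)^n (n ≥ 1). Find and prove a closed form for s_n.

Claim: s_n = 5^n + 3·(-2)^n.

Base case: s_1 = -1, and 5^1 + 3·(-2)^1 = 5 − 6 = -1.
Assume s_j = 5^j + 3·(-2)^j for some j ≥ 1.
Then s_{j+1} = 5s_j − 21·(-2)^j = 5·(5^j + 3·(-2)^j) − 21·(-2)^j = 5^{j+1} + 15·(-2)^j − 21·(-2)^j = 5^{j+1} − 6·(-2)^j = 5^{j+1} + 3·(-2)^{j+1}.
By induction, s_n = 5^n + 3·(-2)^n for all n ≥ 1.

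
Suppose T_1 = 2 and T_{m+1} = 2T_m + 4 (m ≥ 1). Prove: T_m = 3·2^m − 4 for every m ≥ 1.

Base case: T_1 = 2, and 3·2^1 − 4 = 6 − 4 = 2.
Assume T_k = 3·2^k − 4 for some k ≥ 1.
Then T_{k+1} = 2T_k + 4 = 2·(3·2^k − 4) + 4 = 6·2^k − 8 + 4 = 3·2^{k+1} − 4.
This completes the inductive step, so T_m = 3·2^m − 4 for all m ≥ 1.

T_m = 3·2^m − 4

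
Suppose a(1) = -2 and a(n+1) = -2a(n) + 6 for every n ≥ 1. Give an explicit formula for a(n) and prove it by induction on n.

Claim: a(n) = 2·(-2)^n + 2.

Base case: a(1) = -2, and 2·(-2)^1 + 2 = -4 + 2 = -2.
Assume a(r) = 2·(-2)^r + 2 for some r ≥ 1.
Then a(r+1) = -2a(r) + 6 = -2·(2·(-2)^r + 2) + 6 = -4·(-2)^r − 4 + 6 = 2·(-2)^{r+1} + 2.
By induction, a(n) = 2·(-2)^n + 2 for all n ≥ 1.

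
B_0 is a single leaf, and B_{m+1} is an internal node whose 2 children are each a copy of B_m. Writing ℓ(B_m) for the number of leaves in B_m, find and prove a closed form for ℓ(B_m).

Claim: ℓ(B_m) = 2^m.

Base case: ℓ(B_0) = 1, and 2^0 = 1.
Assume ℓ(B_k) = 2^k.
Then ℓ(B_{k+1}) = 2·ℓ(B_k) = 2·2^k = 2^{k+1}.
By induction, ℓ(B_m) = 2^m for all m ≥ 0.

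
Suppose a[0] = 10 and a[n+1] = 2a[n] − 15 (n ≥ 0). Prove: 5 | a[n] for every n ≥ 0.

Base case: a[0] = 10 = 5·2, so 5 | a[0].
Assume 5 | a[j], so a[j] = 5t for some integer t.
Then a[j+1] = 2a[j] − 15 = 2·(5t) − 15 = 5(2t − 3), so 5 | a[j+1].
This completes the inductive step, so 5 | a[n] for all n ≥ 0.

5 | a[n]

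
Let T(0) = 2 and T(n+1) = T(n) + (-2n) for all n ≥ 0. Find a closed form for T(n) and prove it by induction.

Claim: T(n) = -n^2 + n + 2.

Base case: T(0) = 2, and -0^2 + 0 + 2 = 2.
Assume T(k) = -k^2 + k + 2.
Then T(k+1) = T(k) + (-2k) = (-k^2 + k + 2) + (-2k) = -k^2 − k + 2,
and -(k+1)^2 + (k+1) + 2 = -k^2 − k + 2.
This completes the inductive step, so T(n) = -n^2 + n + 2 for all n ≥ 0.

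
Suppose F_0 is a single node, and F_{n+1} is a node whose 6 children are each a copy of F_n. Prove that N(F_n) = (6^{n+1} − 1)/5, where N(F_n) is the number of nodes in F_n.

Base case: N(F_0) = 1, and (6^{0+1} − 1)/5 = 1.
Assume N(F_r) = (6^{r+1} − 1)/5.
Then N(F_{r+1}) = 1 + 6N(F_r) = 1 + 6·(6^{r+1} − 1)/5 = 1 + (6^{r+2} − 6)/5 = (5 + 6^{r+2} − 6)/5 = (6^{r+2} − 1)/5.
So the formula holds for r+1, and by induction N(F_n) = (6^{n+1} − 1)/5 for all n ≥ 0.

N(F_n) = (6^{n+1} − 1)/5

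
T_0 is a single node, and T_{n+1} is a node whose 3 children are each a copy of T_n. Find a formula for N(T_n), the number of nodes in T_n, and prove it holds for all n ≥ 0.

Claim: N(T_n) = (3^{n+1} − 1)/2.

Base case: N(T_0) = 1, and (3^{0+1} − 1)/2 = 1.
Assume N(T_k) = (3^{k+1} − 1)/2.
Then N(T_{k+1}) = 1 + 3N(T_k) = 1 + 3·(3^{k+1} − 1)/2 = 1 + (3^{k+2} − 3)/2 = (2 + 3^{k+2} − 3)/2 = (3^{k+2} − 1)/2.
By induction, N(T_n) = (3^{n+1} − 1)/2 for all n ≥ 0.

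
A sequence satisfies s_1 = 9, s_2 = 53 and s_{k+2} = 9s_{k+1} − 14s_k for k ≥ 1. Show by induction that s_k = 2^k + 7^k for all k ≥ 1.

Base cases: s_1 = 9 and 2^1 + 7^1 = 9; s_2 = 53 and 2^2 + 7^2 = 53.
Assume s_j = 2^j + 7^j for all 1 ≤ j ≤ m, where m ≥ 2.
Then s_{m+1} = 9s_m − 14s_{m−1} = 9·(2^m + 7^m) − 14·(2^{m−1} + 7^{m−1}) = (9·2 − 14)2^{m−1} + (9·7 − 14)7^{m−1} = 4·2^{m−1} + 49·7^{m−1} = 2^{m+1} + 7^{m+1}.
Hence s_k = 2^k + 7^k for every k ≥ 1, by strong induction.

s_k = 2^k + 7^k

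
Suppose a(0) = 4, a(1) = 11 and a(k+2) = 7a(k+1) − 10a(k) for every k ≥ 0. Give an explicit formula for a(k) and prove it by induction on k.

Claim: a(k) = 3·2^k + 5^k.

Base cases: a(0) = 4 and 3·2^0 + 5^0 = 4; a(1) = 11 and 3·2^1 + 5^1 = 11.
Assume a(j) = 3·2^j + 5^j for all 0 ≤ j ≤ m, where m ≥ 1.
Then a(m+1) = 7a(m) − 10a(m−1) = 7·(3·2^m + 5^m) − 10·(3·2^{m−1} + 5^{m−1}) = 3·(7·2 − 10)2^{m−1} + (7·5 − 10)5^{m−1} = 12·2^{m−1} + 25·5^{m−1} = 3·2^{m+1} + 5^{m+1}.
By strong induction, a(k) = 3·2^k + 5^k for all k ≥ 0.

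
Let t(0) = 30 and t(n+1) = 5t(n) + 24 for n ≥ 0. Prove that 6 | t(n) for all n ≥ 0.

Base case: t(0) = 30 = 6·5, so 6 | t(0).
Assume 6 | t(m), so t(m) = 6s for some integer s.
Then t(m+1) = 5t(m) + 24 = 5·(6s) + 24 = 6(5s + 4), so 6 | t(m+1).
This completes the inductive step, so 6 | t(n) for all n ≥ 0.

6 | t(n)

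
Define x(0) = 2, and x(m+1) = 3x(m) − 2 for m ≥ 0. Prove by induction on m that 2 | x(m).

Base case: x(0) = 2 = 2·1, so 2 | x(0).
Assume 2 | x(k), so x(k) = 2t for some integer t.
Then x(k+1) = 3x(k) − 2 = 3·(2t) − 2 = 2(3t − 1), so 2 | x(k+1).
Hence 2 | x(m) for every m ≥ 0, by induction.

2 | x(m)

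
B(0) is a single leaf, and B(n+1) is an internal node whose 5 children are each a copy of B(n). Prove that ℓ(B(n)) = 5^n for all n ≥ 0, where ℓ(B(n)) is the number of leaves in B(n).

Base case: ℓ(B(0)) = 1, and 5^0 = 1.
Assume ℓ(B(j)) = 5^j.
Then ℓ(B(j+1)) = 5·ℓ(B(j)) = 5·5^j = 5^{j+1}.
This completes the inductive step, so ℓ(B(n)) = 5^n for all n ≥ 0.

ℓ(B(n)) = 5^n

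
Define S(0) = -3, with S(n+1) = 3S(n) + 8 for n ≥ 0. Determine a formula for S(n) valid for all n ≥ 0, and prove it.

Claim: S(n) = 3^n − 4.

Base case: S(0) = -3, and 3^0 − 4 = 1 − 4 = -3.
Assume S(k) = 3^k − 4 for some k ≥ 0.
Then S(k+1) = 3S(k) + 8 = 3·(3^k − 4) + 8 = 3^{k+1} − 12 + 8 = 3^{k+1} − 4.
Hence S(n) = 3^n − 4 for every n ≥ 0, by induction.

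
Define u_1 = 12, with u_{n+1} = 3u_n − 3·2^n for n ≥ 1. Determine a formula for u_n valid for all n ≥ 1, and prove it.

Claim: u_n = 2·3^n + 3·2^n.

Base case: u_1 = 12, and 2·3^1 + 3·2^1 = 6 + 6 = 12.
Assume u_k = 2·3^k + 3·2^k for some k ≥ 1.
Then u_{k+1} = 3u_k − 3·2^k = 3·(2·3^k + 3·2^k) − 3·2^k = 2·3^{k+1} + 9·2^k − 3·2^k = 2·3^{k+1} + 6·2^k = 2·3^{k+1} + 3·2^{k+1}.
Hence u_n = 2·3^n + 3·2^n for every n ≥ 1, by induction.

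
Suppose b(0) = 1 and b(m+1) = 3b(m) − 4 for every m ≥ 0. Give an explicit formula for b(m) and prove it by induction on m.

Claim: b(m) = -3^m + 2.

Base case: b(0) = 1, and -3^0 + 2 = -1 + 2 = 1.
Assume b(r) = -3^r + 2 for some r ≥ 0.
Then b(r+1) = 3b(r) − 4 = 3·(-3^r + 2) − 4 = -3^{r+1} + 6 − 4 = -3^{r+1} + 2.
This completes the inductive step, so b(m) = -3^m + 2 for all m ≥ 0.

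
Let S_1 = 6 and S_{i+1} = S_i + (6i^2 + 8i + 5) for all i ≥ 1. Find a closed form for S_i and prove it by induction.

Claim: S_i = 2i^3 + i^2 + 2i + 1.

Base case: S_1 = 6, and 2·1^3 + 1^2 + 2·1 + 1 = 6.
Assume S_m = 2m^3 + m^2 + 2m + 1.
Then S_{m+1} = S_m + (6m^2 + 8m + 5) = (2m^3 + m^2 + 2m + 1) + (6m^2 + 8m + 5) = 2m^3 + 7m^2 + 10m + 6,
and 2·(m+1)^3 + (m+1)^2 + 2·(m+1) + 1 = 2m^3 + 7m^2 + 10m + 6.
This completes the inductive step, so S_i = 2i^3 + i^2 + 2i + 1 for all i ≥ 1.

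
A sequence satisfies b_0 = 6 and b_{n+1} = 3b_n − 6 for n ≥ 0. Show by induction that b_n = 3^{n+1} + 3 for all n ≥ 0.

Base case: b_0 = 6, and 3^{0+1} + 3 = 3 + 3 = 6.
Assume b_m = 3^{m+1} + 3 for some m ≥ 0.
Then b_{m+1} = 3b_m − 6 = 3·(3^{m+1} + 3) − 6 = 3^{m+2} + 9 − 6 = 3^{m+2} + 3.
So the formula holds for m+1, and by induction b_n = 3^{n+1} + 3 for all n ≥ 0.

b_n = 3^{n+1} + 3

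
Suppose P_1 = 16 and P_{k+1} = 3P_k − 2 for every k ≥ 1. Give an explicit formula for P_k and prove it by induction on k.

Claim: P_k = 5·3^k + 1.

Base case: P_1 = 16, and 5·3^1 + 1 = 15 + 1 = 16.
Assume P_j = 5·3^j + 1 for some j ≥ 1.
Then P_{j+1} = 3P_j − 2 = 3·(5·3^j + 1) − 2 = 15·3^j + 3 − 2 = 5·3^{j+1} + 1.
By induction, P_k = 5·3^k + 1 for all k ≥ 1.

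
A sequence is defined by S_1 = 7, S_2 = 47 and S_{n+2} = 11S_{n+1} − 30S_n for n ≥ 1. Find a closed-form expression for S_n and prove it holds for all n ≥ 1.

Claim: S_n = -5^n + 2·6^n.

Base cases: S_1 = 7 and -5^1 + 2·6^1 = 7; S_2 = 47 and -5^2 + 2·6^2 = 47.
Assume S_j = -5^j + 2·6^j for all 1 ≤ j ≤ k, where k ≥ 2.
Then S_{k+1} = 11S_k − 30S_{k−1} = 11·(-5^k + 2·6^k) − 30·(-5^{k−1} + 2·6^{k−1}) = -(11·5 − 30)5^{k−1} + 2·(11·6 − 30)6^{k−1} = -25·5^{k−1} + 72·6^{k−1} = -5^{k+1} + 2·6^{k+1}.
This completes the inductive step, so S_n = -5^n + 2·6^n for all n ≥ 1.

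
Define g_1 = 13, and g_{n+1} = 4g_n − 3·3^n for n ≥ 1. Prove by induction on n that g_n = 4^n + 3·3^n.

Base case: g_1 = 13, and 4^1 + 3·3^1 = 4 + 9 = 13.
Assume g_r = 4^r + 3·3^r for some r ≥ 1.
Then g_{r+1} = 4g_r − 3·3^r = 4·(4^r + 3·3^r) − 3·3^r = 4^{r+1} + 12·3^r − 3·3^r = 4^{r+1} + 9·3^r = 4^{r+1} + 3·3^{r+1}.
Hence g_n = 4^n + 3·3^n for every n ≥ 1, by induction.

g_n = 4^n + 3·3^n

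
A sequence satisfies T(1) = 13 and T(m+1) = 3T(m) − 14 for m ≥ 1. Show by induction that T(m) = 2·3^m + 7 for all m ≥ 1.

Base case: T(1) = 13, and 2·3^1 + 7 = 6 + 7 = 13.
Assume T(j) = 2·3^j + 7 for some j ≥ 1.
Then T(j+1) = 3T(j) − 14 = 3·(2·3^j + 7) − 14 = 6·3^j + 21 − 14 = 2·3^{j+1} + 7.
Hence T(m) = 2·3^m + 7 for every m ≥ 1, by induction.

T(m) = 2·3^m + 7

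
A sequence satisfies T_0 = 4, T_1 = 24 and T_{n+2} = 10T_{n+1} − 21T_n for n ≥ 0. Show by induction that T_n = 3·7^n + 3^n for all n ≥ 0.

Base cases: T_0 = 4 and 3·7^0 + 3^0 = 4; T_1 = 24 and 3·7^1 + 3^1 = 24.
Assume T_j = 3·7^j + 3^j for all 0 ≤ j ≤ r, where r ≥ 1.
Then T_{r+1} = 10T_r − 21T_{r−1} = 10·(3·7^r + 3^r) − 21·(3·7^{r−1} + 3^{r−1}) = 3·(10·7 − 21)7^{r−1} + (10·3 − 21)3^{r−1} = 147·7^{r−1} + 9·3^{r−1} = 3·7^{r+1} + 3^{r+1}.
This completes the inductive step, so T_n = 3·7^n + 3^n for all n ≥ 0.

T_n = 3·7^n + 3^n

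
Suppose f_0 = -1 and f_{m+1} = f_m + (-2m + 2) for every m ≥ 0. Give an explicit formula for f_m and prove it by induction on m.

Claim: f_m = -m^2 + 3m − 1.

Base case: f_0 = -1, and -0^2 + 3·0 − 1 = -1.
Assume f_j = -j^2 + 3j − 1.
Then f_{j+1} = f_j + (-2j + 2) = (-j^2 + 3j − 1) + (-2j + 2) = -j^2 + j + 1,
and -(j+1)^2 + 3·(j+1) − 1 = -j^2 + j + 1.
This completes the inductive step, so f_m = -m^2 + 3m − 1 for all m ≥ 0.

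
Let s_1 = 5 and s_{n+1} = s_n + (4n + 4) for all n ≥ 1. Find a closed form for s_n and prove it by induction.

Claim: s_n = 2n^2 + 2n + 1.

Base case: s_1 = 5, and 2·1^2 + 2·1 + 1 = 5.
Assume s_k = 2k^2 + 2k + 1.
Then s_{k+1} = s_k + (4k + 4) = (2k^2 + 2k + 1) + (4k + 4) = 2k^2 + 6k + 5,
and 2·(k+1)^2 + 2·(k+1) + 1 = 2k^2 + 6k + 5.
By induction, s_n = 2n^2 + 2n + 1 for all n ≥ 1.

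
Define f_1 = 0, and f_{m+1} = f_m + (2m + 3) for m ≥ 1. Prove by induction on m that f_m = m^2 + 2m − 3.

Base case: f_1 = 0, and 1^2 + 2·1 − 3 = 0.
Assume f_j = j^2 + 2j − 3.
Then f_{j+1} = f_j + (2j + 3) = (j^2 + 2j − 3) + (2j + 3) = j^2 + 4j,
and (j+1)^2 + 2·(j+1) − 3 = j^2 + 4j.
By induction, f_m = m^2 + 2m − 3 for all m ≥ 1.

f_m = m^2 + 2m − 3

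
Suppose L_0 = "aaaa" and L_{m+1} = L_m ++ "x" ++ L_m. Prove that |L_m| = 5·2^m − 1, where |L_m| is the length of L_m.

Base case: |L_0| = 4, and 5·2^0 − 1 = 4.
Assume |L_r| = 5·2^r − 1.
Then |L_{r+1}| = |L_r| + 1 + |L_r| = 2|L_r| + 1 = 2(5·2^r − 1) + 1 = 5·2^{r+1} − 2 + 1 = 5·2^{r+1} − 1.
So the formula holds for r+1, and by induction |L_m| = 5·2^m − 1 for all m ≥ 0.

|L_m| = 5·2^m − 1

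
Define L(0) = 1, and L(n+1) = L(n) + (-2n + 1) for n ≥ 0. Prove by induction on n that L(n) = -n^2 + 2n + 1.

Base case: L(0) = 1, and -0^2 + 2·0 + 1 = 1.
Assume L(k) = -k^2 + 2k + 1.
Then L(k+1) = L(k) + (-2k + 1) = (-k^2 + 2k + 1) + (-2k + 1) = -k^2 + 2,
and -(k+1)^2 + 2·(k+1) + 1 = -k^2 + 2.
By induction, L(n) = -n^2 + 2n + 1 for all n ≥ 0.

L(n) = -n^2 + 2n + 1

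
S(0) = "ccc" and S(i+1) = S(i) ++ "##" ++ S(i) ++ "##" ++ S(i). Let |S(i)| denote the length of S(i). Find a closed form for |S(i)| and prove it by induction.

Claim: |S(i)| = 5·3^i − 2.

Base case: |S(0)| = 3, and 5·3^0 − 2 = 3.
Assume |S(r)| = 5·3^r − 2.
Then |S(r+1)| = 3|S(r)| + 4 = 3(5·3^r − 2) + 4 = 5·3^{r+1} − 6 + 4 = 5·3^{r+1} − 2.
By induction, |S(i)| = 5·3^i − 2 for all i ≥ 0.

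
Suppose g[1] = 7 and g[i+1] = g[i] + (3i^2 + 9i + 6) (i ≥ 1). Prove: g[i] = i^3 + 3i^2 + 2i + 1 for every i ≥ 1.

Base case: g[1] = 7, and 1^3 + 3·1^2 + 2·1 + 1 = 7.
Assume g[r] = r^3 + 3r^2 + 2r + 1.
Then g[r+1] = g[r] + (3r^2 + 9r + 6) = (r^3 + 3r^2 + 2r + 1) + (3r^2 + 9r + 6) = r^3 + 6r^2 + 11r + 7,
and (r+1)^3 + 3·(r+1)^2 + 2·(r+1) + 1 = r^3 + 6r^2 + 11r + 7.
Hence g[i] = i^3 + 3i^2 + 2i + 1 for every i ≥ 1, by induction.

g[i] = i^3 + 3i^2 + 2i + 1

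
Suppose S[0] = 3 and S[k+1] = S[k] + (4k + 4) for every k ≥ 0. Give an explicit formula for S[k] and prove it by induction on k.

Claim: S[k] = 2k^2 + 2k + 3.

Base case: S[0] = 3, and 2·0^2 + 2·0 + 3 = 3.
Assume S[j] = 2j^2 + 2j + 3.
Then S[j+1] = S[j] + (4j + 4) = (2j^2 + 2j + 3) + (4j + 4) = 2j^2 + 6j + 7,
and 2·(j+1)^2 + 2·(j+1) + 3 = 2j^2 + 6j + 7.
This completes the inductive step, so S[k] = 2k^2 + 2k + 3 for all k ≥ 0.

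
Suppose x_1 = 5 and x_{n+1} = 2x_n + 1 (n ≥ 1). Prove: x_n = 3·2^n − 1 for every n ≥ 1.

Base case: x_1 = 5, and 3·2^1 − 1 = 6 − 1 = 5.
Assume x_m = 3·2^m − 1 for some m ≥ 1.
Then x_{m+1} = 2x_m + 1 = 2·(3·2^m − 1) + 1 = 6·2^m − 2 + 1 = 3·2^{m+1} − 1.
So the formula holds for m+1, and by induction x_n = 3·2^n − 1 for all n ≥ 1.

x_n = 3·2^n − 1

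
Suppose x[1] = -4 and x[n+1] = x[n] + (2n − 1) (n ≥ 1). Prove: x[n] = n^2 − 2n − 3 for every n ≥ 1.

Base case: x[1] = -4, and 1^2 − 2·1 − 3 = -4.
Assume x[m] = m^2 − 2m − 3.
Then x[m+1] = x[m] + (2m − 1) = (m^2 − 2m − 3) + (2m − 1) = m^2 − 4,
and (m+1)^2 − 2·(m+1) − 3 = m^2 − 4.
Hence x[n] = n^2 − 2n − 3 for every n ≥ 1, by induction.

x[n] = n^2 − 2n − 3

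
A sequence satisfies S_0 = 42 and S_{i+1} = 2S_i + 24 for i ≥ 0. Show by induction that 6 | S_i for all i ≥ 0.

Base case: S_0 = 42 = 6·7, so 6 | S_0.
Assume 6 | S_j, so S_j = 6t for some integer t.
Then S_{j+1} = 2S_j + 24 = 2·(6t) + 24 = 6(2t + 4), so 6 | S_{j+1}.
So the property holds for j+1, and by induction 6 | S_i for all i ≥ 0.

6 | S_i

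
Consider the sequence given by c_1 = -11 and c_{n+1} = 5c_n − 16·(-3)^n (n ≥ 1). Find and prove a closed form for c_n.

Claim: c_n = -5^n + 2·(-3)^n.

Base case: c_1 = -11, and -5^1 + 2·(-3)^1 = -5 − 6 = -11.
Assume c_j = -5^j + 2·(-3)^j for some j ≥ 1.
Then c_{j+1} = 5c_j − 16·(-3)^j = 5·(-5^j + 2·(-3)^j) − 16·(-3)^j = -5^{j+1} + 10·(-3)^j − 16·(-3)^j = -5^{j+1} − 6·(-3)^j = -5^{j+1} + 2·(-3)^{j+1}.
By induction, c_n = -5^n + 2·(-3)^n for all n ≥ 1.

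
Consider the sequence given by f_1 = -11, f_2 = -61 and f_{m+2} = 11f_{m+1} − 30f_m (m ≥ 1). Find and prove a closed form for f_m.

Claim: f_m = -6^m − 5^m.

Base cases: f_1 = -11 and -6^1 − 5^1 = -11; f_2 = -61 and -6^2 − 5^2 = -61.
Assume f_j = -6^j − 5^j for all 1 ≤ j ≤ r, where r ≥ 2.
Then f_{r+1} = 11f_r − 30f_{r−1} = 11·(-6^r − 5^r) − 30·(-6^{r−1} − 5^{r−1}) = -(11·6 − 30)6^{r−1} − (11·5 − 30)5^{r−1} = -36·6^{r−1} − 25·5^{r−1} = -6^{r+1} − 5^{r+1}.
By strong induction, f_m = -6^m − 5^m for all m ≥ 1.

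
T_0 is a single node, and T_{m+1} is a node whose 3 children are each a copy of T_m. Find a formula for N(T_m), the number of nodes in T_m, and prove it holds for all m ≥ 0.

Claim: N(T_m) = (3^{m+1} − 1)/2.

Base case: N(T_0) = 1, and (3^{0+1} − 1)/2 = 1.
Assume N(T_r) = (3^{r+1} − 1)/2.
Then N(T_{r+1}) = 1 + 3N(T_r) = 1 + 3·(3^{r+1} − 1)/2 = 1 + (3^{r+2} − 3)/2 = (2 + 3^{r+2} − 3)/2 = (3^{r+2} − 1)/2.
Hence N(T_m) = (3^{m+1} − 1)/2 for every m ≥ 0, by induction.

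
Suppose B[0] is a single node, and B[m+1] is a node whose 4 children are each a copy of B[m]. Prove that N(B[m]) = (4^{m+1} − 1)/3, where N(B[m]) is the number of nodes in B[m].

Base case: N(B[0]) = 1, and (4^{0+1} − 1)/3 = 1.
Assume N(B[r]) = (4^{r+1} − 1)/3.
Then N(B[r+1]) = 1 + 4N(B[r]) = 1 + 4·(4^{r+1} − 1)/3 = 1 + (4^{r+2} − 4)/3 = (3 + 4^{r+2} − 4)/3 = (4^{r+2} − 1)/3.
This completes the inductive step, so N(B[m]) = (4^{m+1} − 1)/3 for all m ≥ 0.

N(B[m]) = (4^{m+1} − 1)/3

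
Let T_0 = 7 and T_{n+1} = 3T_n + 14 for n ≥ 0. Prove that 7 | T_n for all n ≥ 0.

Base case: T_0 = 7 = 7·1, so 7 | T_0.
Assume 7 | T_j, so T_j = 7t for some integer t.
Then T_{j+1} = 3T_j + 14 = 3·(7t) + 14 = 7(3t + 2), so 7 | T_{j+1}.
This completes the inductive step, so 7 | T_n for all n ≥ 0.

7 | T_n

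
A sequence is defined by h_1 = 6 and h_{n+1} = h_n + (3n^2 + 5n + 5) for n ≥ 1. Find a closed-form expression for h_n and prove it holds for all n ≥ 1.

Claim: h_n = n^3 + n^2 + 3n + 1.

Base case: h_1 = 6, and 1^3 + 1^2 + 3·1 + 1 = 6.
Assume h_k = k^3 + k^2 + 3k + 1.
Then h_{k+1} = h_k + (3k^2 + 5k + 5) = (k^3 + k^2 + 3k + 1) + (3k^2 + 5k + 5) = k^3 + 4k^2 + 8k + 6,
and (k+1)^3 + (k+1)^2 + 3·(k+1) + 1 = k^3 + 4k^2 + 8k + 6.
This completes the inductive step, so h_n = n^3 + n^2 + 3n + 1 for all n ≥ 1.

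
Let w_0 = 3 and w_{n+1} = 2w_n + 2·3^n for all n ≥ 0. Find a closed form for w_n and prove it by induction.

Claim: w_n = 2^n + 2·3^n.

Base case: w_0 = 3, and 2^0 + 2·3^0 = 1 + 2 = 3.
Assume w_j = 2^j + 2·3^j for some j ≥ 0.
Then w_{j+1} = 2w_j + 2·3^j = 2·(2^j + 2·3^j) + 2·3^j = 2^{j+1} + 4·3^j + 2·3^j = 2^{j+1} + 6·3^j = 2^{j+1} + 2·3^{j+1}.
By induction, w_n = 2^n + 2·3^n for all n ≥ 0.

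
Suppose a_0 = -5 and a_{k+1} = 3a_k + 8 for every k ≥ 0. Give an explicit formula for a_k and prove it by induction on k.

Claim: a_k = -3^k − 4.

Base case: a_0 = -5, and -3^0 − 4 = -1 − 4 = -5.
Assume a_r = -3^r − 4 for some r ≥ 0.
Then a_{r+1} = 3a_r + 8 = 3·(-3^r − 4) + 8 = -3^{r+1} − 12 + 8 = -3^{r+1} − 4.
So the formula holds for r+1, and by induction a_k = -3^k − 4 for all k ≥ 0.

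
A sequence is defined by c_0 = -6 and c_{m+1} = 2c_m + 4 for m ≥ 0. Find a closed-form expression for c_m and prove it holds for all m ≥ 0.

Claim: c_m = -2^{m+1} − 4.

Base case: c_0 = -6, and -2^{0+1} − 4 = -2 − 4 = -6.
Assume c_k = -2^{k+1} − 4 for some k ≥ 0.
Then c_{k+1} = 2c_k + 4 = 2·(-2^{k+1} − 4) + 4 = -2^{k+2} − 8 + 4 = -2^{k+2} − 4.
So the formula holds for k+1, and by induction c_m = -2^{m+1} − 4 for all m ≥ 0.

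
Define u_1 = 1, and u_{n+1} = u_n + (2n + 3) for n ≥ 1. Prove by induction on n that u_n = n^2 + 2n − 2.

Base case: u_1 = 1, and 1^2 + 2·1 − 2 = 1.
Assume u_j = j^2 + 2j − 2.
Then u_{j+1} = u_j + (2j + 3) = (j^2 + 2j − 2) + (2j + 3) = j^2 + 4j + 1,
and (j+1)^2 + 2·(j+1) − 2 = j^2 + 4j + 1.
By induction, u_n = n^2 + 2n − 2 for all n ≥ 1.

u_n = n^2 + 2n − 2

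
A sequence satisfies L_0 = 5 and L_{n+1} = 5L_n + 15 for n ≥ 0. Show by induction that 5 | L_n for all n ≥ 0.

Base case: L_0 = 5 = 5·1, so 5 | L_0.
Assume 5 | L_m, so L_m = 5t for some integer t.
Then L_{m+1} = 5L_m + 15 = 5·(5t) + 15 = 5(5t + 3), so 5 | L_{m+1}.
So the property holds for m+1, and by induction 5 | L_n for all n ≥ 0.

5 | L_n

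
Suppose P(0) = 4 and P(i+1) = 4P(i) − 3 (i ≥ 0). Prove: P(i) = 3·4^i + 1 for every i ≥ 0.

Base case: P(0) = 4, and 3·4^0 + 1 = 3 + 1 = 4.
Assume P(m) = 3·4^m + 1 for some m ≥ 0.
Then P(m+1) = 4P(m) − 3 = 4·(3·4^m + 1) − 3 = 12·4^m + 4 − 3 = 3·4^{m+1} + 1.
So the formula holds for m+1, and by induction P(i) = 3·4^i + 1 for all i ≥ 0.

P(i) = 3·4^i + 1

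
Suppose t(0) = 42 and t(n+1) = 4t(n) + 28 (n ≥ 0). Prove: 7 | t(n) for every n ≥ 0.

Base case: t(0) = 42 = 7·6, so 7 | t(0).
Assume 7 | t(m), so t(m) = 7s for some integer s.
Then t(m+1) = 4t(m) + 28 = 4·(7s) + 28 = 7(4s + 4), so 7 | t(m+1).
By induction, 7 | t(n) for all n ≥ 0.

7 | t(n)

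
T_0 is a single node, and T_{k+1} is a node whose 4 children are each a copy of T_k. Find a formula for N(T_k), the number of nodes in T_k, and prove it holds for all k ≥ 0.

Claim: N(T_k) = (4^{k+1} − 1)/3.

Base case: N(T_0) = 1, and (4^{0+1} − 1)/3 = 1.
Assume N(T_m) = (4^{m+1} − 1)/3.
Then N(T_{m+1}) = 1 + 4N(T_m) = 1 + 4·(4^{m+1} − 1)/3 = 1 + (4^{m+2} − 4)/3 = (3 + 4^{m+2} − 4)/3 = (4^{m+2} − 1)/3.
By induction, N(T_k) = (4^{k+1} − 1)/3 for all k ≥ 0.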